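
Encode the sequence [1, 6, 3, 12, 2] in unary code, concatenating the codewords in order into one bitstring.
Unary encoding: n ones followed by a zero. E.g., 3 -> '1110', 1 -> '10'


Encode each number as n ones followed by a terminating 0:
  1 -> 10 (2 bits)
  6 -> 1111110 (7 bits)
  3 -> 1110 (4 bits)
  12 -> 1111111111110 (13 bits)
  2 -> 110 (3 bits)
Total length = 2 + 7 + 4 + 13 + 3 = 29 bits.

Unary([1, 6, 3, 12, 2]) = 10111111011101111111111110110 (29 bits)


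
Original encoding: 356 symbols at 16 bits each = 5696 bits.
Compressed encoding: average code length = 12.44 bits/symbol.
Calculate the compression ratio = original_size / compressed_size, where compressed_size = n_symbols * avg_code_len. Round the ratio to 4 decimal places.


original_size = n_symbols * orig_bits = 356 * 16 = 5696 bits
compressed_size = n_symbols * avg_code_len = 356 * 12.44 = 4428.64 bits
ratio = original_size / compressed_size = 5696 / 4428.64 = 1.2862

Compression ratio = 1.2862


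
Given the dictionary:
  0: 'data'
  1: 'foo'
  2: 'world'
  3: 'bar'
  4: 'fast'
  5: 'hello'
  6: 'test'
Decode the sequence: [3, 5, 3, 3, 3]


Look up each index in the dictionary:
  3 -> 'bar'
  5 -> 'hello'
  3 -> 'bar'
  3 -> 'bar'
  3 -> 'bar'

Decoded: "bar hello bar bar bar"


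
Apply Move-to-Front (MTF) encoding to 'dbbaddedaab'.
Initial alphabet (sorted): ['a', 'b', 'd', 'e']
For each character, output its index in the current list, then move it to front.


MTF encoding:
'd': index 2 in ['a', 'b', 'd', 'e'] -> ['d', 'a', 'b', 'e']
'b': index 2 in ['d', 'a', 'b', 'e'] -> ['b', 'd', 'a', 'e']
'b': index 0 in ['b', 'd', 'a', 'e'] -> ['b', 'd', 'a', 'e']
'a': index 2 in ['b', 'd', 'a', 'e'] -> ['a', 'b', 'd', 'e']
'd': index 2 in ['a', 'b', 'd', 'e'] -> ['d', 'a', 'b', 'e']
'd': index 0 in ['d', 'a', 'b', 'e'] -> ['d', 'a', 'b', 'e']
'e': index 3 in ['d', 'a', 'b', 'e'] -> ['e', 'd', 'a', 'b']
'd': index 1 in ['e', 'd', 'a', 'b'] -> ['d', 'e', 'a', 'b']
'a': index 2 in ['d', 'e', 'a', 'b'] -> ['a', 'd', 'e', 'b']
'a': index 0 in ['a', 'd', 'e', 'b'] -> ['a', 'd', 'e', 'b']
'b': index 3 in ['a', 'd', 'e', 'b'] -> ['b', 'a', 'd', 'e']


Output: [2, 2, 0, 2, 2, 0, 3, 1, 2, 0, 3]


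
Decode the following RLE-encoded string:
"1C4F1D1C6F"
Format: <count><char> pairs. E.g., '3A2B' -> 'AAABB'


Expanding each <count><char> pair:
  1C -> 'C'
  4F -> 'FFFF'
  1D -> 'D'
  1C -> 'C'
  6F -> 'FFFFFF'

Decoded = CFFFFDCFFFFFF


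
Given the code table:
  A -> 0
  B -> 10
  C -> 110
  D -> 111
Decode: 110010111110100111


Decoding:
110 -> C
0 -> A
10 -> B
111 -> D
110 -> C
10 -> B
0 -> A
111 -> D


Result: CABDCBAD


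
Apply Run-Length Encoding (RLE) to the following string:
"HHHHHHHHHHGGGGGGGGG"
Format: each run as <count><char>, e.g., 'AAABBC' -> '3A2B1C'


Scanning runs left to right:
  i=0: run of 'H' x 10 -> '10H'
  i=10: run of 'G' x 9 -> '9G'

RLE = 10H9G


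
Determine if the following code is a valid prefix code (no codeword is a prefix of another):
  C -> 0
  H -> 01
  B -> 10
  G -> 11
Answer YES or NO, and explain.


Checking each pair (does one codeword prefix another?):
  C='0' vs H='01': prefix -- VIOLATION

NO -- this is NOT a valid prefix code. C (0) is a prefix of H (01).


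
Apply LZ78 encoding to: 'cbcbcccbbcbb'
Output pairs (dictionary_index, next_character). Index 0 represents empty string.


LZ78 encoding steps:
Dictionary: {0: ''}
Step 1: w='' (idx 0), next='c' -> output (0, 'c'), add 'c' as idx 1
Step 2: w='' (idx 0), next='b' -> output (0, 'b'), add 'b' as idx 2
Step 3: w='c' (idx 1), next='b' -> output (1, 'b'), add 'cb' as idx 3
Step 4: w='c' (idx 1), next='c' -> output (1, 'c'), add 'cc' as idx 4
Step 5: w='cb' (idx 3), next='b' -> output (3, 'b'), add 'cbb' as idx 5
Step 6: w='cbb' (idx 5), end of input -> output (5, '')


Encoded: [(0, 'c'), (0, 'b'), (1, 'b'), (1, 'c'), (3, 'b'), (5, '')]


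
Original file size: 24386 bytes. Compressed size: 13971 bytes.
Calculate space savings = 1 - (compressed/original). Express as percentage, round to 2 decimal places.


ratio = compressed/original = 13971/24386 = 0.572911
savings = 1 - ratio = 1 - 0.572911 = 0.427089
as a percentage: 0.427089 * 100 = 42.71%

Space savings = 1 - 13971/24386 = 42.71%


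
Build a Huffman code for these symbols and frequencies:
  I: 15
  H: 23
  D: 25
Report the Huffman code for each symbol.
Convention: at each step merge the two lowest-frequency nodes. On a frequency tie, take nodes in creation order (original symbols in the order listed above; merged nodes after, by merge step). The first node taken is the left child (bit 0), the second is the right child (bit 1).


Huffman tree construction:
Step 1: Merge I(15) + H(23) = 38
Step 2: Merge D(25) + (I+H)(38) = 63
Read each symbol's code off the tree from the root (left child = 0, right child = 1).

Codes:
  I: 10 (length 2)
  H: 11 (length 2)
  D: 0 (length 1)
Average code length: 101/63 = 1.6032 bits/symbol


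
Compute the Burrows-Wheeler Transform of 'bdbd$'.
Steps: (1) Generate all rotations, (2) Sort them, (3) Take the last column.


Rotations (sorted):
  0: $bdbd -> last char: d
  1: bd$bd -> last char: d
  2: bdbd$ -> last char: $
  3: d$bdb -> last char: b
  4: dbd$b -> last char: b


BWT = dd$bb


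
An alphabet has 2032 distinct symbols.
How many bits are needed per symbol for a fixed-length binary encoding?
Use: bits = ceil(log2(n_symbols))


log2(2032) = 10.9887
Bracket: 2^10 = 1024 < 2032 <= 2^11 = 2048
So ceil(log2(2032)) = 11

bits = ceil(log2(2032)) = ceil(10.9887) = 11 bits


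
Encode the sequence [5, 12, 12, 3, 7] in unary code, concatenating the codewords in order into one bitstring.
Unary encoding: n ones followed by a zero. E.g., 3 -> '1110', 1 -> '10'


Encode each number as n ones followed by a terminating 0:
  5 -> 111110 (6 bits)
  12 -> 1111111111110 (13 bits)
  12 -> 1111111111110 (13 bits)
  3 -> 1110 (4 bits)
  7 -> 11111110 (8 bits)
Total length = 6 + 13 + 13 + 4 + 8 = 44 bits.

Unary([5, 12, 12, 3, 7]) = 11111011111111111101111111111110111011111110 (44 bits)


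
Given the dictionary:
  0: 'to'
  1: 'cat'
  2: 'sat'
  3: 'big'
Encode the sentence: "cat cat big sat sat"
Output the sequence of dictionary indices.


Look up each word in the dictionary:
  'cat' -> 1
  'cat' -> 1
  'big' -> 3
  'sat' -> 2
  'sat' -> 2

Encoded: [1, 1, 3, 2, 2]


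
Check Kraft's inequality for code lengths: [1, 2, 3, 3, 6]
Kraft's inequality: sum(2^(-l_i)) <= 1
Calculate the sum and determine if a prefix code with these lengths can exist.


Sum = 2^(-1) + 2^(-2) + 2^(-3) + 2^(-3) + 2^(-6)
    = 0.5 + 0.25 + 0.125 + 0.125 + 0.015625
    = 65/64 = 1.015625
Since 1.015625 > 1, Kraft's inequality is NOT satisfied.
A prefix code with these lengths CANNOT exist.

Kraft sum = 1.015625. Not satisfied.


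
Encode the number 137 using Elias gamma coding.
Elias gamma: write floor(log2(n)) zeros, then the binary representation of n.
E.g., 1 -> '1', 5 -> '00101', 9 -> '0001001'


num_bits = floor(log2(137)) + 1 = 8
leading_zeros = num_bits - 1 = 7
binary(137) = 10001001

Elias gamma(137) = '0000000' + '10001001' = 000000010001001 (15 bits)


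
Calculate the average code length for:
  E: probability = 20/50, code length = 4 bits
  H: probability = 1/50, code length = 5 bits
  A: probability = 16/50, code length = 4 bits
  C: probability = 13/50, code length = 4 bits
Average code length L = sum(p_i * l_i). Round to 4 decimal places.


Weighted contributions p_i * l_i:
  E: (20/50) * 4 = 80/50
  H: (1/50) * 5 = 5/50
  A: (16/50) * 4 = 64/50
  C: (13/50) * 4 = 52/50
Sum = (80 + 5 + 64 + 52)/50 = 201/50

L = 201/50 = 4.0200 bits/symbol


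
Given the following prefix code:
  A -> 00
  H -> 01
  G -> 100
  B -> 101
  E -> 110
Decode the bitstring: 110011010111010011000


Decoding step by step:
Bits 110 -> E
Bits 01 -> H
Bits 101 -> B
Bits 01 -> H
Bits 110 -> E
Bits 100 -> G
Bits 110 -> E
Bits 00 -> A


Decoded message: EHBHEGEA


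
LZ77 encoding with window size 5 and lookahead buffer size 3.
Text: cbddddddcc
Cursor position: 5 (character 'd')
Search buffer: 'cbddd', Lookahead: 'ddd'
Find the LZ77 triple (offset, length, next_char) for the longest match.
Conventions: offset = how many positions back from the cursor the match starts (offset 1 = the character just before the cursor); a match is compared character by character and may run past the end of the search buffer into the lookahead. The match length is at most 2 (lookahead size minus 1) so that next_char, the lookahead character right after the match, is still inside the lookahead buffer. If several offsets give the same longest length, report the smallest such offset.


Try each offset into the search buffer:
  offset=1 (pos 4, char 'd'): match length 2
  offset=2 (pos 3, char 'd'): match length 2
  offset=3 (pos 2, char 'd'): match length 2
  offset=4 (pos 1, char 'b'): match length 0
  offset=5 (pos 0, char 'c'): match length 0
Longest match has length 2, found at offsets 1, 2, 3; take the smallest, offset 1.
next_char = character at position 5 + 2 = 7 -> 'd'

Best match: offset=1, length=2 (matching 'dd' starting at position 4)
LZ77 triple: (1, 2, 'd')


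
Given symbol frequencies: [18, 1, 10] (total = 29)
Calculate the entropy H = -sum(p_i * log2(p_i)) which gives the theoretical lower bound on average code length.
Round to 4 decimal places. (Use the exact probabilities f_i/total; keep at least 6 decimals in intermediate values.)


Per-symbol terms -p_i * log2(p_i) with p_i = f_i/29:
  p = 18/29 = 0.620690: log2(p) = -0.688056, -p*log2(p) = 0.427069
  p = 1/29 = 0.034483: log2(p) = -4.857981, -p*log2(p) = 0.167517
  p = 10/29 = 0.344828: log2(p) = -1.536053, -p*log2(p) = 0.529673
H = 0.427069 + 0.167517 + 0.529673 = 1.124259

H = 1.1243 bits/symbol


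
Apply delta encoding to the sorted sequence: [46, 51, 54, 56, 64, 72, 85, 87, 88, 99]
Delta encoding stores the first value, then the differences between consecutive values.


First value: 46
Deltas:
  51 - 46 = 5
  54 - 51 = 3
  56 - 54 = 2
  64 - 56 = 8
  72 - 64 = 8
  85 - 72 = 13
  87 - 85 = 2
  88 - 87 = 1
  99 - 88 = 11


Delta encoded: [46, 5, 3, 2, 8, 8, 13, 2, 1, 11]


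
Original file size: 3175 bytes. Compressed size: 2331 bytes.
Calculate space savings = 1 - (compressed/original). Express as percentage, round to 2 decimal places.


ratio = compressed/original = 2331/3175 = 0.734173
savings = 1 - ratio = 1 - 0.734173 = 0.265827
as a percentage: 0.265827 * 100 = 26.58%

Space savings = 1 - 2331/3175 = 26.58%


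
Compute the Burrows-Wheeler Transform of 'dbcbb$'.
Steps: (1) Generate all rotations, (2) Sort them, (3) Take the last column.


Rotations (sorted):
  0: $dbcbb -> last char: b
  1: b$dbcb -> last char: b
  2: bb$dbc -> last char: c
  3: bcbb$d -> last char: d
  4: cbb$db -> last char: b
  5: dbcbb$ -> last char: $


BWT = bbcdb$


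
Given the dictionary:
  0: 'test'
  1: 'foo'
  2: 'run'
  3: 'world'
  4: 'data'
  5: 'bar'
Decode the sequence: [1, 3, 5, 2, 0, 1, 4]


Look up each index in the dictionary:
  1 -> 'foo'
  3 -> 'world'
  5 -> 'bar'
  2 -> 'run'
  0 -> 'test'
  1 -> 'foo'
  4 -> 'data'

Decoded: "foo world bar run test foo data"


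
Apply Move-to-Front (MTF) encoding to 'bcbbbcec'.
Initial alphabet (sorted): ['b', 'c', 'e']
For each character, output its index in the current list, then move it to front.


MTF encoding:
'b': index 0 in ['b', 'c', 'e'] -> ['b', 'c', 'e']
'c': index 1 in ['b', 'c', 'e'] -> ['c', 'b', 'e']
'b': index 1 in ['c', 'b', 'e'] -> ['b', 'c', 'e']
'b': index 0 in ['b', 'c', 'e'] -> ['b', 'c', 'e']
'b': index 0 in ['b', 'c', 'e'] -> ['b', 'c', 'e']
'c': index 1 in ['b', 'c', 'e'] -> ['c', 'b', 'e']
'e': index 2 in ['c', 'b', 'e'] -> ['e', 'c', 'b']
'c': index 1 in ['e', 'c', 'b'] -> ['c', 'e', 'b']


Output: [0, 1, 1, 0, 0, 1, 2, 1]


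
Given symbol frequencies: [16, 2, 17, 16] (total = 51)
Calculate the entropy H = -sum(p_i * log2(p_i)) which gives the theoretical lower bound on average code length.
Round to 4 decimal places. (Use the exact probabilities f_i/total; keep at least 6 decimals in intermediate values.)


Per-symbol terms -p_i * log2(p_i) with p_i = f_i/51:
  p = 16/51 = 0.313725: log2(p) = -1.672425, -p*log2(p) = 0.524682
  p = 2/51 = 0.039216: log2(p) = -4.672425, -p*log2(p) = 0.183232
  p = 17/51 = 0.333333: log2(p) = -1.584963, -p*log2(p) = 0.528321
  p = 16/51 = 0.313725: log2(p) = -1.672425, -p*log2(p) = 0.524682
H = 0.524682 + 0.183232 + 0.528321 + 0.524682 = 1.760917

H = 1.7609 bits/symbol


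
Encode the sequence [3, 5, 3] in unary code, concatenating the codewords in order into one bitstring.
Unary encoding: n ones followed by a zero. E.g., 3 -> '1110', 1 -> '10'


Encode each number as n ones followed by a terminating 0:
  3 -> 1110 (4 bits)
  5 -> 111110 (6 bits)
  3 -> 1110 (4 bits)
Total length = 4 + 6 + 4 = 14 bits.

Unary([3, 5, 3]) = 11101111101110 (14 bits)


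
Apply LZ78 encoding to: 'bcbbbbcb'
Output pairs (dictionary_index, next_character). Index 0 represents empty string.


LZ78 encoding steps:
Dictionary: {0: ''}
Step 1: w='' (idx 0), next='b' -> output (0, 'b'), add 'b' as idx 1
Step 2: w='' (idx 0), next='c' -> output (0, 'c'), add 'c' as idx 2
Step 3: w='b' (idx 1), next='b' -> output (1, 'b'), add 'bb' as idx 3
Step 4: w='bb' (idx 3), next='c' -> output (3, 'c'), add 'bbc' as idx 4
Step 5: w='b' (idx 1), end of input -> output (1, '')


Encoded: [(0, 'b'), (0, 'c'), (1, 'b'), (3, 'c'), (1, '')]


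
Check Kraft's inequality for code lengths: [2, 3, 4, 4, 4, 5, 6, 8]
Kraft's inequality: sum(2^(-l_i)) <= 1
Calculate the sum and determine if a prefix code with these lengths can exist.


Sum = 2^(-2) + 2^(-3) + 2^(-4) + 2^(-4) + 2^(-4) + 2^(-5) + 2^(-6) + 2^(-8)
    = 0.25 + 0.125 + 0.0625 + 0.0625 + 0.0625 + 0.03125 + 0.015625 + 0.00390625
    = 157/256 = 0.61328125
Since 0.61328125 <= 1, Kraft's inequality IS satisfied.
A prefix code with these lengths CAN exist.

Kraft sum = 0.61328125. Satisfied.


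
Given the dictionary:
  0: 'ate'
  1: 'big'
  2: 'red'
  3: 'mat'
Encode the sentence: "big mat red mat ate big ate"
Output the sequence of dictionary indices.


Look up each word in the dictionary:
  'big' -> 1
  'mat' -> 3
  'red' -> 2
  'mat' -> 3
  'ate' -> 0
  'big' -> 1
  'ate' -> 0

Encoded: [1, 3, 2, 3, 0, 1, 0]


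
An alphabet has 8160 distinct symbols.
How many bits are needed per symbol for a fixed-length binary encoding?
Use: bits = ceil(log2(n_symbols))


log2(8160) = 12.9944
Bracket: 2^12 = 4096 < 8160 <= 2^13 = 8192
So ceil(log2(8160)) = 13

bits = ceil(log2(8160)) = ceil(12.9944) = 13 bits


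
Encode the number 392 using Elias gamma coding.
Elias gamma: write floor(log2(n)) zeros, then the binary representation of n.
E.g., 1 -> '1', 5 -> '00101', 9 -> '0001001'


num_bits = floor(log2(392)) + 1 = 9
leading_zeros = num_bits - 1 = 8
binary(392) = 110001000

Elias gamma(392) = '00000000' + '110001000' = 00000000110001000 (17 bits)


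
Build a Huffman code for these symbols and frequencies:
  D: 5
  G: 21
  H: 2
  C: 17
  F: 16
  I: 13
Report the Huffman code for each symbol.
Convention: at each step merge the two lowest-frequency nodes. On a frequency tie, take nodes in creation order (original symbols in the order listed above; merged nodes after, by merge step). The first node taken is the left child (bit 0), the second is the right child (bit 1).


Huffman tree construction:
Step 1: Merge H(2) + D(5) = 7
Step 2: Merge (H+D)(7) + I(13) = 20
Step 3: Merge F(16) + C(17) = 33
Step 4: Merge ((H+D)+I)(20) + G(21) = 41
Step 5: Merge (F+C)(33) + (((H+D)+I)+G)(41) = 74
Read each symbol's code off the tree from the root (left child = 0, right child = 1).

Codes:
  D: 1001 (length 4)
  G: 11 (length 2)
  H: 1000 (length 4)
  C: 01 (length 2)
  F: 00 (length 2)
  I: 101 (length 3)
Average code length: 175/74 = 2.3649 bits/symbol


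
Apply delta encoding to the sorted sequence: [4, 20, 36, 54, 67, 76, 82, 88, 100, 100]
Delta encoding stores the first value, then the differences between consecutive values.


First value: 4
Deltas:
  20 - 4 = 16
  36 - 20 = 16
  54 - 36 = 18
  67 - 54 = 13
  76 - 67 = 9
  82 - 76 = 6
  88 - 82 = 6
  100 - 88 = 12
  100 - 100 = 0


Delta encoded: [4, 16, 16, 18, 13, 9, 6, 6, 12, 0]


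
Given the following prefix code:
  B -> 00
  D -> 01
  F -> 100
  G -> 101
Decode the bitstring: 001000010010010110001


Decoding step by step:
Bits 00 -> B
Bits 100 -> F
Bits 00 -> B
Bits 100 -> F
Bits 100 -> F
Bits 101 -> G
Bits 100 -> F
Bits 01 -> D


Decoded message: BFBFFGFD


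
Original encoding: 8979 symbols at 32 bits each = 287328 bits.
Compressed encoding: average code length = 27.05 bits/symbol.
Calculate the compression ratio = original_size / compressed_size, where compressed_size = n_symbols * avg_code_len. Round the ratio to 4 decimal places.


original_size = n_symbols * orig_bits = 8979 * 32 = 287328 bits
compressed_size = n_symbols * avg_code_len = 8979 * 27.05 = 242881.95 bits
ratio = original_size / compressed_size = 287328 / 242881.95 = 1.183

Compression ratio = 1.183


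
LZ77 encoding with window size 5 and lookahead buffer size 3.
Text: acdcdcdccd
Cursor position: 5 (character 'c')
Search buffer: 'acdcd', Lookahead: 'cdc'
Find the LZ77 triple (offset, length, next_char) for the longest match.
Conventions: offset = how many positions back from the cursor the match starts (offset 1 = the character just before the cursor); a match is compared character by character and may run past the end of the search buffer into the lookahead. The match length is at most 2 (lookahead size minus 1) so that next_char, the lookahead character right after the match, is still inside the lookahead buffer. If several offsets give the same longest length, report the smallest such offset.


Try each offset into the search buffer:
  offset=1 (pos 4, char 'd'): match length 0
  offset=2 (pos 3, char 'c'): match length 2
  offset=3 (pos 2, char 'd'): match length 0
  offset=4 (pos 1, char 'c'): match length 2
  offset=5 (pos 0, char 'a'): match length 0
Longest match has length 2, found at offsets 2, 4; take the smallest, offset 2.
next_char = character at position 5 + 2 = 7 -> 'c'

Best match: offset=2, length=2 (matching 'cd' starting at position 3)
LZ77 triple: (2, 2, 'c')


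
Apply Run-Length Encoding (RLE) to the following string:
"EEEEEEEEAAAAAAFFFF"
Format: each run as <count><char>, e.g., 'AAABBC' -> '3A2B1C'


Scanning runs left to right:
  i=0: run of 'E' x 8 -> '8E'
  i=8: run of 'A' x 6 -> '6A'
  i=14: run of 'F' x 4 -> '4F'

RLE = 8E6A4F


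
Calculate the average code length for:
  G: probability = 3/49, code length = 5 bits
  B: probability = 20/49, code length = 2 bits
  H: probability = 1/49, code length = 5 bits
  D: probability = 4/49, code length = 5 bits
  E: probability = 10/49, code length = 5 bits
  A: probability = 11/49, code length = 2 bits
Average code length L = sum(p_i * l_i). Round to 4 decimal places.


Weighted contributions p_i * l_i:
  G: (3/49) * 5 = 15/49
  B: (20/49) * 2 = 40/49
  H: (1/49) * 5 = 5/49
  D: (4/49) * 5 = 20/49
  E: (10/49) * 5 = 50/49
  A: (11/49) * 2 = 22/49
Sum = (15 + 40 + 5 + 20 + 50 + 22)/49 = 152/49

L = 152/49 = 3.1020 bits/symbol


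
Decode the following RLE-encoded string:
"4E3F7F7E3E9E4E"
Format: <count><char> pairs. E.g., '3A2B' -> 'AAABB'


Expanding each <count><char> pair:
  4E -> 'EEEE'
  3F -> 'FFF'
  7F -> 'FFFFFFF'
  7E -> 'EEEEEEE'
  3E -> 'EEE'
  9E -> 'EEEEEEEEE'
  4E -> 'EEEE'

Decoded = EEEEFFFFFFFFFFEEEEEEEEEEEEEEEEEEEEEEE


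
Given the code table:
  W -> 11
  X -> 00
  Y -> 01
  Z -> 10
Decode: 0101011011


Decoding:
01 -> Y
01 -> Y
01 -> Y
10 -> Z
11 -> W


Result: YYYZW


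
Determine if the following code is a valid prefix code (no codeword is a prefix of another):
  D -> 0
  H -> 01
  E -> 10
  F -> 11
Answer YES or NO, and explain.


Checking each pair (does one codeword prefix another?):
  D='0' vs H='01': prefix -- VIOLATION

NO -- this is NOT a valid prefix code. D (0) is a prefix of H (01).


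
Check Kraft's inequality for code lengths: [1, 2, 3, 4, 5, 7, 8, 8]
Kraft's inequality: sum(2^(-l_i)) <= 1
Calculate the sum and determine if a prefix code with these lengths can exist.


Sum = 2^(-1) + 2^(-2) + 2^(-3) + 2^(-4) + 2^(-5) + 2^(-7) + 2^(-8) + 2^(-8)
    = 0.5 + 0.25 + 0.125 + 0.0625 + 0.03125 + 0.0078125 + 0.00390625 + 0.00390625
    = 252/256 = 0.984375
Since 0.984375 <= 1, Kraft's inequality IS satisfied.
A prefix code with these lengths CAN exist.

Kraft sum = 0.984375. Satisfied.


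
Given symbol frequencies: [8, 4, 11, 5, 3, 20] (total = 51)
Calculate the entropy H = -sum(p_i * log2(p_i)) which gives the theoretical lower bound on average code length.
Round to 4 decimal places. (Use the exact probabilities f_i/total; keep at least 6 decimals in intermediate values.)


Per-symbol terms -p_i * log2(p_i) with p_i = f_i/51:
  p = 8/51 = 0.156863: log2(p) = -2.672425, -p*log2(p) = 0.419204
  p = 4/51 = 0.078431: log2(p) = -3.672425, -p*log2(p) = 0.288033
  p = 11/51 = 0.215686: log2(p) = -2.212994, -p*log2(p) = 0.477312
  p = 5/51 = 0.098039: log2(p) = -3.350497, -p*log2(p) = 0.328480
  p = 3/51 = 0.058824: log2(p) = -4.087463, -p*log2(p) = 0.240439
  p = 20/51 = 0.392157: log2(p) = -1.350497, -p*log2(p) = 0.529607
H = 0.419204 + 0.288033 + 0.477312 + 0.328480 + 0.240439 + 0.529607 = 2.283075

H = 2.2831 bits/symbol


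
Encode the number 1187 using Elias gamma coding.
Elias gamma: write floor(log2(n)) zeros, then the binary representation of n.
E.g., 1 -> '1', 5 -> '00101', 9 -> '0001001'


num_bits = floor(log2(1187)) + 1 = 11
leading_zeros = num_bits - 1 = 10
binary(1187) = 10010100011

Elias gamma(1187) = '0000000000' + '10010100011' = 000000000010010100011 (21 bits)


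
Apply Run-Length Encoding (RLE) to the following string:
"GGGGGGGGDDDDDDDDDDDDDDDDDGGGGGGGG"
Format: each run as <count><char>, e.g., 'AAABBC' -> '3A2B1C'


Scanning runs left to right:
  i=0: run of 'G' x 8 -> '8G'
  i=8: run of 'D' x 17 -> '17D'
  i=25: run of 'G' x 8 -> '8G'

RLE = 8G17D8G


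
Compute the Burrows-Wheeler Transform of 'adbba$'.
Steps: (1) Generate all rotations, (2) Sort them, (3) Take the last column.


Rotations (sorted):
  0: $adbba -> last char: a
  1: a$adbb -> last char: b
  2: adbba$ -> last char: $
  3: ba$adb -> last char: b
  4: bba$ad -> last char: d
  5: dbba$a -> last char: a


BWT = ab$bda


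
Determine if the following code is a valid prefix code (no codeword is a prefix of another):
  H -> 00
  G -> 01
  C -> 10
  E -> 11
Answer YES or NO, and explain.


Checking each pair (does one codeword prefix another?):
  H='00' vs G='01': no prefix
  H='00' vs C='10': no prefix
  H='00' vs E='11': no prefix
  G='01' vs H='00': no prefix
  G='01' vs C='10': no prefix
  G='01' vs E='11': no prefix
  C='10' vs H='00': no prefix
  C='10' vs G='01': no prefix
  C='10' vs E='11': no prefix
  E='11' vs H='00': no prefix
  E='11' vs G='01': no prefix
  E='11' vs C='10': no prefix
No violation found over all pairs.

YES -- this is a valid prefix code. No codeword is a prefix of any other codeword.


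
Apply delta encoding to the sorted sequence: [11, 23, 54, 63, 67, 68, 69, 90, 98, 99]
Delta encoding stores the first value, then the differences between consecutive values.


First value: 11
Deltas:
  23 - 11 = 12
  54 - 23 = 31
  63 - 54 = 9
  67 - 63 = 4
  68 - 67 = 1
  69 - 68 = 1
  90 - 69 = 21
  98 - 90 = 8
  99 - 98 = 1


Delta encoded: [11, 12, 31, 9, 4, 1, 1, 21, 8, 1]


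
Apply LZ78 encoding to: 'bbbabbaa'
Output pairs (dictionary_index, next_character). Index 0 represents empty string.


LZ78 encoding steps:
Dictionary: {0: ''}
Step 1: w='' (idx 0), next='b' -> output (0, 'b'), add 'b' as idx 1
Step 2: w='b' (idx 1), next='b' -> output (1, 'b'), add 'bb' as idx 2
Step 3: w='' (idx 0), next='a' -> output (0, 'a'), add 'a' as idx 3
Step 4: w='bb' (idx 2), next='a' -> output (2, 'a'), add 'bba' as idx 4
Step 5: w='a' (idx 3), end of input -> output (3, '')


Encoded: [(0, 'b'), (1, 'b'), (0, 'a'), (2, 'a'), (3, '')]


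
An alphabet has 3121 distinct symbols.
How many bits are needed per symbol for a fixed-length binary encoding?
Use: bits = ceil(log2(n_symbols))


log2(3121) = 11.6078
Bracket: 2^11 = 2048 < 3121 <= 2^12 = 4096
So ceil(log2(3121)) = 12

bits = ceil(log2(3121)) = ceil(11.6078) = 12 bits


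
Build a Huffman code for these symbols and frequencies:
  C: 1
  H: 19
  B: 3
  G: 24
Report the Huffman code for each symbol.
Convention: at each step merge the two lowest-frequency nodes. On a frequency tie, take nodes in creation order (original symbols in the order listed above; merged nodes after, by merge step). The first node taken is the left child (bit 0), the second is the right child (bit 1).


Huffman tree construction:
Step 1: Merge C(1) + B(3) = 4
Step 2: Merge (C+B)(4) + H(19) = 23
Step 3: Merge ((C+B)+H)(23) + G(24) = 47
Read each symbol's code off the tree from the root (left child = 0, right child = 1).

Codes:
  C: 000 (length 3)
  H: 01 (length 2)
  B: 001 (length 3)
  G: 1 (length 1)
Average code length: 74/47 = 1.5745 bits/symbol


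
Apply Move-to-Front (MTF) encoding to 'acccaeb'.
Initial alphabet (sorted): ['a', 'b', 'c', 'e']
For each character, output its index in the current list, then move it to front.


MTF encoding:
'a': index 0 in ['a', 'b', 'c', 'e'] -> ['a', 'b', 'c', 'e']
'c': index 2 in ['a', 'b', 'c', 'e'] -> ['c', 'a', 'b', 'e']
'c': index 0 in ['c', 'a', 'b', 'e'] -> ['c', 'a', 'b', 'e']
'c': index 0 in ['c', 'a', 'b', 'e'] -> ['c', 'a', 'b', 'e']
'a': index 1 in ['c', 'a', 'b', 'e'] -> ['a', 'c', 'b', 'e']
'e': index 3 in ['a', 'c', 'b', 'e'] -> ['e', 'a', 'c', 'b']
'b': index 3 in ['e', 'a', 'c', 'b'] -> ['b', 'e', 'a', 'c']


Output: [0, 2, 0, 0, 1, 3, 3]


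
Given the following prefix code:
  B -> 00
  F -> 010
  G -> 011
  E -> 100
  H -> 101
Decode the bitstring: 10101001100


Decoding step by step:
Bits 101 -> H
Bits 010 -> F
Bits 011 -> G
Bits 00 -> B


Decoded message: HFGB


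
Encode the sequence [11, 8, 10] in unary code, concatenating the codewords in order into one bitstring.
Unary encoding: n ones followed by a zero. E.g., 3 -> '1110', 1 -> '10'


Encode each number as n ones followed by a terminating 0:
  11 -> 111111111110 (12 bits)
  8 -> 111111110 (9 bits)
  10 -> 11111111110 (11 bits)
Total length = 12 + 9 + 11 = 32 bits.

Unary([11, 8, 10]) = 11111111111011111111011111111110 (32 bits)


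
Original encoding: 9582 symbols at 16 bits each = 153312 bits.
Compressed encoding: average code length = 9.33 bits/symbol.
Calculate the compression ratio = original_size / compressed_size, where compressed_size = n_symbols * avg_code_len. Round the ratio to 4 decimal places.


original_size = n_symbols * orig_bits = 9582 * 16 = 153312 bits
compressed_size = n_symbols * avg_code_len = 9582 * 9.33 = 89400.06 bits
ratio = original_size / compressed_size = 153312 / 89400.06 = 1.7149

Compression ratio = 1.7149


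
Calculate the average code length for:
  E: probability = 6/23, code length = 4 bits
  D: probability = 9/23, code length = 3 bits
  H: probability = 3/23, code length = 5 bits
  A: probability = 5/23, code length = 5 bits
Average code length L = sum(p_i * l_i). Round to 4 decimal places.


Weighted contributions p_i * l_i:
  E: (6/23) * 4 = 24/23
  D: (9/23) * 3 = 27/23
  H: (3/23) * 5 = 15/23
  A: (5/23) * 5 = 25/23
Sum = (24 + 27 + 15 + 25)/23 = 91/23

L = 91/23 = 3.9565 bits/symbol


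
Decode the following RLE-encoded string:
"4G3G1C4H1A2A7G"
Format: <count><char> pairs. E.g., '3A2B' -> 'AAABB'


Expanding each <count><char> pair:
  4G -> 'GGGG'
  3G -> 'GGG'
  1C -> 'C'
  4H -> 'HHHH'
  1A -> 'A'
  2A -> 'AA'
  7G -> 'GGGGGGG'

Decoded = GGGGGGGCHHHHAAAGGGGGGG


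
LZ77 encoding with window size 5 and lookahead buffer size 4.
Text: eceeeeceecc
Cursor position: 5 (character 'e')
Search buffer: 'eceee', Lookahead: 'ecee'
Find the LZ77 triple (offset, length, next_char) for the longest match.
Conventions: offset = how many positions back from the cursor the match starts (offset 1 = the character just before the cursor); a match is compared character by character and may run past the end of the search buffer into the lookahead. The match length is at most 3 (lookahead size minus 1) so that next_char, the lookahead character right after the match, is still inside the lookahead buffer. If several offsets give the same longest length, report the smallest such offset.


Try each offset into the search buffer:
  offset=1 (pos 4, char 'e'): match length 1
  offset=2 (pos 3, char 'e'): match length 1
  offset=3 (pos 2, char 'e'): match length 1
  offset=4 (pos 1, char 'c'): match length 0
  offset=5 (pos 0, char 'e'): match length 3
Longest match has length 3 at offset 5.
next_char = character at position 5 + 3 = 8 -> 'e'

Best match: offset=5, length=3 (matching 'ece' starting at position 0)
LZ77 triple: (5, 3, 'e')


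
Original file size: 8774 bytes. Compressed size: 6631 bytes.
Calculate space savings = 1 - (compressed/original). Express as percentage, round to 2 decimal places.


ratio = compressed/original = 6631/8774 = 0.755756
savings = 1 - ratio = 1 - 0.755756 = 0.244244
as a percentage: 0.244244 * 100 = 24.42%

Space savings = 1 - 6631/8774 = 24.42%


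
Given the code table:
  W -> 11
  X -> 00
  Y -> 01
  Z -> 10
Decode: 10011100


Decoding:
10 -> Z
01 -> Y
11 -> W
00 -> X


Result: ZYWX


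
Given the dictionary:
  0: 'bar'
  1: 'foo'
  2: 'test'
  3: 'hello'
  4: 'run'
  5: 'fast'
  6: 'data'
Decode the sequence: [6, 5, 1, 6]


Look up each index in the dictionary:
  6 -> 'data'
  5 -> 'fast'
  1 -> 'foo'
  6 -> 'data'

Decoded: "data fast foo data"


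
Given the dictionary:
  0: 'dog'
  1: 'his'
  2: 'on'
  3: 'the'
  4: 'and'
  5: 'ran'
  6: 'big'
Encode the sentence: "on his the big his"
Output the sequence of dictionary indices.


Look up each word in the dictionary:
  'on' -> 2
  'his' -> 1
  'the' -> 3
  'big' -> 6
  'his' -> 1

Encoded: [2, 1, 3, 6, 1]


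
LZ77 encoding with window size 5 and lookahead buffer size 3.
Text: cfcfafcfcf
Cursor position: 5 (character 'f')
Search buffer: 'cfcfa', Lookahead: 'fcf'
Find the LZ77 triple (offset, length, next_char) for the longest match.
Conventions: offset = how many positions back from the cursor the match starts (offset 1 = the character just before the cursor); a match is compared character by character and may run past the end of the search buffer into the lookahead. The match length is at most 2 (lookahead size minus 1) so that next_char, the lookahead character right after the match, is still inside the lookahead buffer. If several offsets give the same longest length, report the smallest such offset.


Try each offset into the search buffer:
  offset=1 (pos 4, char 'a'): match length 0
  offset=2 (pos 3, char 'f'): match length 1
  offset=3 (pos 2, char 'c'): match length 0
  offset=4 (pos 1, char 'f'): match length 2
  offset=5 (pos 0, char 'c'): match length 0
Longest match has length 2 at offset 4.
next_char = character at position 5 + 2 = 7 -> 'f'

Best match: offset=4, length=2 (matching 'fc' starting at position 1)
LZ77 triple: (4, 2, 'f')


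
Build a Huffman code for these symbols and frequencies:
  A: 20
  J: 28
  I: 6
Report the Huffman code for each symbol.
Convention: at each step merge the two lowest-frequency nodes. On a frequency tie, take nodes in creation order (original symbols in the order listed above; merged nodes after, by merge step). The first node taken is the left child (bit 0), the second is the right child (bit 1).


Huffman tree construction:
Step 1: Merge I(6) + A(20) = 26
Step 2: Merge (I+A)(26) + J(28) = 54
Read each symbol's code off the tree from the root (left child = 0, right child = 1).

Codes:
  A: 01 (length 2)
  J: 1 (length 1)
  I: 00 (length 2)
Average code length: 80/54 = 1.4815 bits/symbol


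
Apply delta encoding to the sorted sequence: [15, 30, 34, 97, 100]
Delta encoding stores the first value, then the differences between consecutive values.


First value: 15
Deltas:
  30 - 15 = 15
  34 - 30 = 4
  97 - 34 = 63
  100 - 97 = 3


Delta encoded: [15, 15, 4, 63, 3]


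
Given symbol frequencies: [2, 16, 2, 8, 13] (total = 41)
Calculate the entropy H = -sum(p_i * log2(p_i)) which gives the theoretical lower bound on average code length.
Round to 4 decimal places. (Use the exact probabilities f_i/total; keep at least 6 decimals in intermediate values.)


Per-symbol terms -p_i * log2(p_i) with p_i = f_i/41:
  p = 2/41 = 0.048780: log2(p) = -4.357552, -p*log2(p) = 0.212564
  p = 16/41 = 0.390244: log2(p) = -1.357552, -p*log2(p) = 0.529776
  p = 2/41 = 0.048780: log2(p) = -4.357552, -p*log2(p) = 0.212564
  p = 8/41 = 0.195122: log2(p) = -2.357552, -p*log2(p) = 0.460010
  p = 13/41 = 0.317073: log2(p) = -1.657112, -p*log2(p) = 0.525426
H = 0.212564 + 0.529776 + 0.212564 + 0.460010 + 0.525426 = 1.940340

H = 1.9403 bits/symbol


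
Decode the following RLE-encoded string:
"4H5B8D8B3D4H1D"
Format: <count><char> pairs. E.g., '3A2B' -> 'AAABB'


Expanding each <count><char> pair:
  4H -> 'HHHH'
  5B -> 'BBBBB'
  8D -> 'DDDDDDDD'
  8B -> 'BBBBBBBB'
  3D -> 'DDD'
  4H -> 'HHHH'
  1D -> 'D'

Decoded = HHHHBBBBBDDDDDDDDBBBBBBBBDDDHHHHD


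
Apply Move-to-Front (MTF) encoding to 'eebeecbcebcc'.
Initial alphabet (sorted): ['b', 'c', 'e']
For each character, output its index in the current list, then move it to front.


MTF encoding:
'e': index 2 in ['b', 'c', 'e'] -> ['e', 'b', 'c']
'e': index 0 in ['e', 'b', 'c'] -> ['e', 'b', 'c']
'b': index 1 in ['e', 'b', 'c'] -> ['b', 'e', 'c']
'e': index 1 in ['b', 'e', 'c'] -> ['e', 'b', 'c']
'e': index 0 in ['e', 'b', 'c'] -> ['e', 'b', 'c']
'c': index 2 in ['e', 'b', 'c'] -> ['c', 'e', 'b']
'b': index 2 in ['c', 'e', 'b'] -> ['b', 'c', 'e']
'c': index 1 in ['b', 'c', 'e'] -> ['c', 'b', 'e']
'e': index 2 in ['c', 'b', 'e'] -> ['e', 'c', 'b']
'b': index 2 in ['e', 'c', 'b'] -> ['b', 'e', 'c']
'c': index 2 in ['b', 'e', 'c'] -> ['c', 'b', 'e']
'c': index 0 in ['c', 'b', 'e'] -> ['c', 'b', 'e']


Output: [2, 0, 1, 1, 0, 2, 2, 1, 2, 2, 2, 0]


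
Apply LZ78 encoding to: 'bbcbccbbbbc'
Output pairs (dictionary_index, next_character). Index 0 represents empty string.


LZ78 encoding steps:
Dictionary: {0: ''}
Step 1: w='' (idx 0), next='b' -> output (0, 'b'), add 'b' as idx 1
Step 2: w='b' (idx 1), next='c' -> output (1, 'c'), add 'bc' as idx 2
Step 3: w='bc' (idx 2), next='c' -> output (2, 'c'), add 'bcc' as idx 3
Step 4: w='b' (idx 1), next='b' -> output (1, 'b'), add 'bb' as idx 4
Step 5: w='bb' (idx 4), next='c' -> output (4, 'c'), add 'bbc' as idx 5


Encoded: [(0, 'b'), (1, 'c'), (2, 'c'), (1, 'b'), (4, 'c')]


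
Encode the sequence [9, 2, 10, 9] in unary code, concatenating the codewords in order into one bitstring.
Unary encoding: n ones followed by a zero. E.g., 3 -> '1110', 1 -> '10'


Encode each number as n ones followed by a terminating 0:
  9 -> 1111111110 (10 bits)
  2 -> 110 (3 bits)
  10 -> 11111111110 (11 bits)
  9 -> 1111111110 (10 bits)
Total length = 10 + 3 + 11 + 10 = 34 bits.

Unary([9, 2, 10, 9]) = 1111111110110111111111101111111110 (34 bits)


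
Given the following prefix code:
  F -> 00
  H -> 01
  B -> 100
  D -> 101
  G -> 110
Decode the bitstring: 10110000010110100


Decoding step by step:
Bits 101 -> D
Bits 100 -> B
Bits 00 -> F
Bits 01 -> H
Bits 01 -> H
Bits 101 -> D
Bits 00 -> F


Decoded message: DBFHHDF


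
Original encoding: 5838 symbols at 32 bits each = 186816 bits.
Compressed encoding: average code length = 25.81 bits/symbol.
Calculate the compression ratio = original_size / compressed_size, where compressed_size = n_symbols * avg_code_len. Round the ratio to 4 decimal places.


original_size = n_symbols * orig_bits = 5838 * 32 = 186816 bits
compressed_size = n_symbols * avg_code_len = 5838 * 25.81 = 150678.78 bits
ratio = original_size / compressed_size = 186816 / 150678.78 = 1.2398

Compression ratio = 1.2398


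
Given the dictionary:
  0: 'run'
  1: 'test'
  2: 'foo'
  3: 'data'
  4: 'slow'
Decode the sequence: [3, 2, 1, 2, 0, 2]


Look up each index in the dictionary:
  3 -> 'data'
  2 -> 'foo'
  1 -> 'test'
  2 -> 'foo'
  0 -> 'run'
  2 -> 'foo'

Decoded: "data foo test foo run foo"


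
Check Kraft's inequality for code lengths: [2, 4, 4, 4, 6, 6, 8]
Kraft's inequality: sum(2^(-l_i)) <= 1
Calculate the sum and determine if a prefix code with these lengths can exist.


Sum = 2^(-2) + 2^(-4) + 2^(-4) + 2^(-4) + 2^(-6) + 2^(-6) + 2^(-8)
    = 0.25 + 0.0625 + 0.0625 + 0.0625 + 0.015625 + 0.015625 + 0.00390625
    = 121/256 = 0.47265625
Since 0.47265625 <= 1, Kraft's inequality IS satisfied.
A prefix code with these lengths CAN exist.

Kraft sum = 0.47265625. Satisfied.


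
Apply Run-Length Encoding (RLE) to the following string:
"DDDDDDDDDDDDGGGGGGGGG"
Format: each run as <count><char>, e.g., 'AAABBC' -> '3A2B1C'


Scanning runs left to right:
  i=0: run of 'D' x 12 -> '12D'
  i=12: run of 'G' x 9 -> '9G'

RLE = 12D9G


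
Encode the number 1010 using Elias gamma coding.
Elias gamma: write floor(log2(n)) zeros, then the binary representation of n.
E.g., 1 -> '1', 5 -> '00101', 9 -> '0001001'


num_bits = floor(log2(1010)) + 1 = 10
leading_zeros = num_bits - 1 = 9
binary(1010) = 1111110010

Elias gamma(1010) = '000000000' + '1111110010' = 0000000001111110010 (19 bits)


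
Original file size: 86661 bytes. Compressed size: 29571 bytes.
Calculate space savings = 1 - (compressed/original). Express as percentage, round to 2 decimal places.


ratio = compressed/original = 29571/86661 = 0.341226
savings = 1 - ratio = 1 - 0.341226 = 0.658774
as a percentage: 0.658774 * 100 = 65.88%

Space savings = 1 - 29571/86661 = 65.88%


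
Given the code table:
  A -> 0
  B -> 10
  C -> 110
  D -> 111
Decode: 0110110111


Decoding:
0 -> A
110 -> C
110 -> C
111 -> D


Result: ACCD


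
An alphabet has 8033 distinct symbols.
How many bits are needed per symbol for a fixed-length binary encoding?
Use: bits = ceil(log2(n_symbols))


log2(8033) = 12.9717
Bracket: 2^12 = 4096 < 8033 <= 2^13 = 8192
So ceil(log2(8033)) = 13

bits = ceil(log2(8033)) = ceil(12.9717) = 13 bits


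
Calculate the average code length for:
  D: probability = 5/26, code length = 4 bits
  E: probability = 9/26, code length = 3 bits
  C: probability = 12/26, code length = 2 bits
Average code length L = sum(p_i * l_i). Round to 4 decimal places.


Weighted contributions p_i * l_i:
  D: (5/26) * 4 = 20/26
  E: (9/26) * 3 = 27/26
  C: (12/26) * 2 = 24/26
Sum = (20 + 27 + 24)/26 = 71/26

L = 71/26 = 2.7308 bits/symbol


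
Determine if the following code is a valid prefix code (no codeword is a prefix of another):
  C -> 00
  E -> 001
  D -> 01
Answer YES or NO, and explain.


Checking each pair (does one codeword prefix another?):
  C='00' vs E='001': prefix -- VIOLATION

NO -- this is NOT a valid prefix code. C (00) is a prefix of E (001).


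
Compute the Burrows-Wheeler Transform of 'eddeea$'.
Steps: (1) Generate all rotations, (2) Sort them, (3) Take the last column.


Rotations (sorted):
  0: $eddeea -> last char: a
  1: a$eddee -> last char: e
  2: ddeea$e -> last char: e
  3: deea$ed -> last char: d
  4: ea$edde -> last char: e
  5: eddeea$ -> last char: $
  6: eea$edd -> last char: d


BWT = aeede$d


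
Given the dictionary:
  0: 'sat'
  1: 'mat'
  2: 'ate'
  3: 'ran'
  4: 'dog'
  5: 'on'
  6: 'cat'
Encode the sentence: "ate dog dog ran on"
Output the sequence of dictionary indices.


Look up each word in the dictionary:
  'ate' -> 2
  'dog' -> 4
  'dog' -> 4
  'ran' -> 3
  'on' -> 5

Encoded: [2, 4, 4, 3, 5]


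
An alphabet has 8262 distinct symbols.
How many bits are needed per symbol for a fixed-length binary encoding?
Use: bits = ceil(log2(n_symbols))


log2(8262) = 13.0123
Bracket: 2^13 = 8192 < 8262 <= 2^14 = 16384
So ceil(log2(8262)) = 14

bits = ceil(log2(8262)) = ceil(13.0123) = 14 bits


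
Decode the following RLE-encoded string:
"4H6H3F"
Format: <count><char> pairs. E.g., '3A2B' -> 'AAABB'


Expanding each <count><char> pair:
  4H -> 'HHHH'
  6H -> 'HHHHHH'
  3F -> 'FFF'

Decoded = HHHHHHHHHHFFF
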